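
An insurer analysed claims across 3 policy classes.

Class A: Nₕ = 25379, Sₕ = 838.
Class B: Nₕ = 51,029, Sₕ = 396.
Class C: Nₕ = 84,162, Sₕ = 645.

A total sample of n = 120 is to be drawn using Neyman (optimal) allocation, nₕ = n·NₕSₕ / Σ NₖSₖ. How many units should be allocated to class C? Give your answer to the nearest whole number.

68

Σ NₕSₕ = 25379·838 + 51029·396 + 84162·645 = 95759576.
Share for C: 54284490/95759576 = 0.56688.
n_C = 120 × 0.56688 = 68.026... → 68.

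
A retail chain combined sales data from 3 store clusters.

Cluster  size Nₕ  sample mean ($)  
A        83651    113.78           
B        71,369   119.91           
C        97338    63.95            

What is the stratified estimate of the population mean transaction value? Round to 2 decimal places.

N = 83651 + 71369 + 97338 = 252358.
Weight each subgroup mean by Nₕ/N and sum.
Σ Nₕx̄ₕ = 83651·113.78 + 71369·119.91 + 97338·63.95 = 9517810.78 + 8557856.79 + 6224765.1 = 24300432.67.
Divide by N: 24300432.67 / 252358 = 96.2935... → 96.29.

96.29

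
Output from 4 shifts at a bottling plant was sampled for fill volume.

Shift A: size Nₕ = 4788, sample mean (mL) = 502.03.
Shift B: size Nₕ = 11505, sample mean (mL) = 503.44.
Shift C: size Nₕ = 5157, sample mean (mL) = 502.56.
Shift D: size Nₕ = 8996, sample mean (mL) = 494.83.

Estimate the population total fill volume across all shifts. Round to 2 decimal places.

A: 4788·502.03 = 2403719.64
B: 11505·503.44 = 5792077.2
C: 5157·502.56 = 2591701.92
D: 8996·494.83 = 4451490.68
τ̂ = Σ Nₕx̄ₕ = 15238989.44.

15238989.44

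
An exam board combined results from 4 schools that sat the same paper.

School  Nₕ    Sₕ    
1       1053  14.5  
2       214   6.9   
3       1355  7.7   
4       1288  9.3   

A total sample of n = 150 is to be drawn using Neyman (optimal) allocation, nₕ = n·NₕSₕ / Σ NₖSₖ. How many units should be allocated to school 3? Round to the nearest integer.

1: NₕSₕ = 1053·14.5 = 15268.5
2: NₕSₕ = 214·6.9 = 1476.6
3: NₕSₕ = 1355·7.7 = 10433.5
4: NₕSₕ = 1288·9.3 = 11978.4
Σ NₕSₕ = 39157.
n_3 = 150·10433.5/39157 = 39.968... → 40.

40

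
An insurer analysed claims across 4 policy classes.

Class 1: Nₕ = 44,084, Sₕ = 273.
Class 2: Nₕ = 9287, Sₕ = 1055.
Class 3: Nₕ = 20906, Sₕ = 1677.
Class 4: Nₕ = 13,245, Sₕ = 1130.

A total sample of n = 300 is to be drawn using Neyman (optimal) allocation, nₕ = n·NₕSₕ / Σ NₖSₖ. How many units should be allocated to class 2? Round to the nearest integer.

Σ NₕSₕ = 44084·273 + 9287·1055 + 20906·1677 + 13245·1130 = 71858929.
Share for 2: 9797785/71858929 = 0.13635.
n_2 = 300 × 0.13635 = 40.904... → 41.

41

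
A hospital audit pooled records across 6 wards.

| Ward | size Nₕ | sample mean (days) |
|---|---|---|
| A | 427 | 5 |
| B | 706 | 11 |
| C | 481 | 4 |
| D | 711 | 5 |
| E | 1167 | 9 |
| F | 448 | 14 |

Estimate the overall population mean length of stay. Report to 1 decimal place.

8.2

N = 427 + 706 + 481 + 711 + 1167 + 448 = 3940.
Overall mean = Σ (Nₕ/N)·x̄ₕ — weight by population share, not a simple average.
Σ Nₕx̄ₕ = 427·5 + 706·11 + 481·4 + 711·5 + 1167·9 + 448·14 = 2135 + 7766 + 1924 + 3555 + 10503 + 6272 = 32155.
Divide by N: 32155 / 3940 = 8.161... → 8.2.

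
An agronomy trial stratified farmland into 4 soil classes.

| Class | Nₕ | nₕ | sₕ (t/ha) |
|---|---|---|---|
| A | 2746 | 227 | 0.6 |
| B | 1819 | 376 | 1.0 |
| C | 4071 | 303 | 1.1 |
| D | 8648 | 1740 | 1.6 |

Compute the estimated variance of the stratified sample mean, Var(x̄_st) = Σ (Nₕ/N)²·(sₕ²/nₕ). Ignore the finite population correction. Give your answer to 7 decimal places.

N = 17284; Wₕ = Nₕ/N.
class A: (2746/17284)²·0.6²/227 = 0.0000400303
class B: (1819/17284)²·1.0²/376 = 0.0000294570
class C: (4071/17284)²·1.1²/303 = 0.0002215422
class D: (8648/17284)²·1.6²/1740 = 0.0003683270
Sum = 0.0006593566 → 0.0006594.

0.0006594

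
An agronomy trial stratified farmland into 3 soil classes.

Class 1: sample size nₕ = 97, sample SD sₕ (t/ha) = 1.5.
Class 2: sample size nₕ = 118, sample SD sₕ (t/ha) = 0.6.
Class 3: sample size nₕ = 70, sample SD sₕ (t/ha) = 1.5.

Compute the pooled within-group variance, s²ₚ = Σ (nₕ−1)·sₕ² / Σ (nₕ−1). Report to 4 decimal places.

1: (97−1)·1.5² = 96·2.25 = 216
2: (118−1)·0.6² = 117·0.36 = 42.12
3: (70−1)·1.5² = 69·2.25 = 155.25
Numerator = 413.37; denominator = Σ(nₕ−1) = 282.
s²ₚ = 413.37/282 = 1.465851... → 1.4659.

1.4659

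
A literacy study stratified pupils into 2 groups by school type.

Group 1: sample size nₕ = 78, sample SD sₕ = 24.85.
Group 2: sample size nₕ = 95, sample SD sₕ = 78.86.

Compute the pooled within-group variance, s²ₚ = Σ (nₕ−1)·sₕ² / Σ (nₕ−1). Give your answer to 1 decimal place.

3696.6

1: (78−1)·24.85² = 77·617.5225 = 47549.2325
2: (95−1)·78.86² = 94·6218.8996 = 584576.5624
Numerator = 632125.7949; denominator = Σ(nₕ−1) = 171.
s²ₚ = 632125.7949/171 = 3696.642... → 3696.6.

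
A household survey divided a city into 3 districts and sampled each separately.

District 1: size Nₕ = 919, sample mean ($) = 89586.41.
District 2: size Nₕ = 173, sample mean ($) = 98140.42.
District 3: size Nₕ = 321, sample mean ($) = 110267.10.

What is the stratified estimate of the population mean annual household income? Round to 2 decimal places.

x̄_st = (Σ Nₕx̄ₕ) / (Σ Nₕ) = (919·89586.41 + 173·98140.42 + 321·110267.10) / 1413
= 134703942.55 / 1413 = 95331.8772... → 95331.88.

95331.88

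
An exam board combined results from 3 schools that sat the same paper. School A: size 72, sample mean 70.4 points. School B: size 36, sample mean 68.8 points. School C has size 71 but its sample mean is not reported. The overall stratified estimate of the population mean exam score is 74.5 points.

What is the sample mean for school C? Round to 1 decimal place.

Σ Nₕx̄ₕ = N·μ, so 71·x̄_C = 179·74.5 − (72·70.4 + 36·68.8).
= 13335.5 − 7545.6 = 5789.9.
x̄_C = 5789.9 / 71 = 81.548... → 81.5.

81.5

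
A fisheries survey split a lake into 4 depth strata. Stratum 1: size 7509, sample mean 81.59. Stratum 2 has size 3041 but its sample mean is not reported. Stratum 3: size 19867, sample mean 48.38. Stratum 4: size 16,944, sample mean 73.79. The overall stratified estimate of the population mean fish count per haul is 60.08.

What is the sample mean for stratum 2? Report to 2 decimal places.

7.01

Σ Nₕx̄ₕ = N·μ, so 3041·x̄_2 = 47361·60.08 − (7509·81.59 + 19867·48.38 + 16944·73.79).
= 2845448.88 − 2824122.53 = 21326.35.
x̄_2 = 21326.35 / 3041 = 7.0129... → 7.01.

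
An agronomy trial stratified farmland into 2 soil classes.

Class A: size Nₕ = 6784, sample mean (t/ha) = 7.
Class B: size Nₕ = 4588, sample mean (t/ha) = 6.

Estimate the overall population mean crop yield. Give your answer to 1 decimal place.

N = 11372; weights Wₕ = Nₕ/N = (0.5966, 0.4034).
x̄_st = Σ Wₕ·x̄ₕ = 0.5966·7 + 0.4034·6 ≈ 6.597...
→ 6.6.

6.6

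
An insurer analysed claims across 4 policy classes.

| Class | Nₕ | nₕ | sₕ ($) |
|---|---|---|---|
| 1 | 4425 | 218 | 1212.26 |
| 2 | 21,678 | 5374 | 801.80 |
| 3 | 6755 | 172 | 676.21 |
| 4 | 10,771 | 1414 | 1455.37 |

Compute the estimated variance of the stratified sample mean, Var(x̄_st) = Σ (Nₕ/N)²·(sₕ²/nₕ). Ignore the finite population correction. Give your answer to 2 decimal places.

N = 43629. Term for each stratum: Wₕ²sₕ²/nₕ.
Var(x̄_st) = 69.34435 + 29.53401 + 63.72868 + 91.29752 = 253.90455 → 253.90.

253.90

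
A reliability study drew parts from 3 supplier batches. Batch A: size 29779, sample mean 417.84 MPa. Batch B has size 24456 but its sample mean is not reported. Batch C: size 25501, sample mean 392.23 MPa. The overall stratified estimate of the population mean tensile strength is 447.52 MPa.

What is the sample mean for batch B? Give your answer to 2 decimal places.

541.31

Σ Nₕx̄ₕ = N·μ, so 24456·x̄_B = 79736·447.52 − (29779·417.84 + 25501·392.23).
= 35683454.72 − 22445114.59 = 13238340.13.
x̄_B = 13238340.13 / 24456 = 541.3126... → 541.31.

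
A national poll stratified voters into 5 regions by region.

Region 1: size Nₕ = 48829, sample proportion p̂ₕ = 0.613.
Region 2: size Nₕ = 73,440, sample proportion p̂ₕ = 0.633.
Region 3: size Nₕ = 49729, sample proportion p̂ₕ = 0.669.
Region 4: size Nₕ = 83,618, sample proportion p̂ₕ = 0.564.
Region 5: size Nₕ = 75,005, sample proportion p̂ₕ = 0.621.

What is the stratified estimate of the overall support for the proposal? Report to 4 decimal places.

Wₕ = Nₕ/N with N = 330621: 0.1477, 0.2221, 0.1504, 0.2529, 0.2269.
p̂_st = 0.1477·0.613 + 0.2221·0.633 + 0.1504·0.669 + 0.2529·0.564 + 0.2269·0.621 ≈ 0.615288... → 0.6153.

0.6153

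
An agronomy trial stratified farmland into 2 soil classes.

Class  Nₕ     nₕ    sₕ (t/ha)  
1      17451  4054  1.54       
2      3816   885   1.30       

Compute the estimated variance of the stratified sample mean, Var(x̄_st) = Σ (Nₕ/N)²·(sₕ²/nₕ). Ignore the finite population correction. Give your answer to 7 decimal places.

0.0004554

N = 21267. Term for each stratum: Wₕ²sₕ²/nₕ.
Var(x̄_st) = 0.0003938999 + 0.0000614820 = 0.0004553819 → 0.0004554.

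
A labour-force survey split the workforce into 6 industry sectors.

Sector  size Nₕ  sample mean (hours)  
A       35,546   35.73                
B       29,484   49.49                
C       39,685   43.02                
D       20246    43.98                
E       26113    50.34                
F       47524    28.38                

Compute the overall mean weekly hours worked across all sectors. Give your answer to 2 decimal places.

x̄_st = (Σ Nₕx̄ₕ) / (Σ Nₕ) = (35546·35.73 + 29484·49.49 + 39685·43.02 + 20246·43.98 + 26113·50.34 + 47524·28.38) / 198598
= 7990149.06 / 198598 = 40.2328... → 40.23.

40.23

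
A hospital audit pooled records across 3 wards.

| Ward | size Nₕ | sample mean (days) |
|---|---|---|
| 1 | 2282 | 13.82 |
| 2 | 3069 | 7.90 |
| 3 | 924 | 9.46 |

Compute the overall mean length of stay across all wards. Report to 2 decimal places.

10.28

x̄_st = (Σ Nₕx̄ₕ) / (Σ Nₕ) = (2282·13.82 + 3069·7.90 + 924·9.46) / 6275
= 64523.38 / 6275 = 10.2826... → 10.28.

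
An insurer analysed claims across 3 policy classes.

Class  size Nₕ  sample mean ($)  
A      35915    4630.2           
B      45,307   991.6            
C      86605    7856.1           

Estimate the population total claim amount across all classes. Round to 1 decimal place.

891597594.7

Estimate total by summing Nₕ·x̄ₕ over strata.
35915·4630.2 + 45307·991.6 + 86605·7856.1 = 166293633 + 44926421.2 + 680377540.5 = 891597594.7.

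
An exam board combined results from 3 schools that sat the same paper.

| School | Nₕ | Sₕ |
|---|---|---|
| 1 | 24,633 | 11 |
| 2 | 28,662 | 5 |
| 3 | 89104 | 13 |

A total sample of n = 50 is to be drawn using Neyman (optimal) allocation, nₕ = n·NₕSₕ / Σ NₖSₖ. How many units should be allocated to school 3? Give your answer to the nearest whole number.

37

Σ NₕSₕ = 24633·11 + 28662·5 + 89104·13 = 1572625.
Share for 3: 1158352/1572625 = 0.73657.
n_3 = 50 × 0.73657 = 36.829... → 37.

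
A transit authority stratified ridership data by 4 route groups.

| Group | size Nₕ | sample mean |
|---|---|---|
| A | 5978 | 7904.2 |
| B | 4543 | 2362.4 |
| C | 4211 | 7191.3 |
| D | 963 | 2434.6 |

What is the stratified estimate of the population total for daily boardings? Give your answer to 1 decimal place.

Population total = Σ Nₕ·x̄ₕ (each stratum's size times its mean).
5978·7904.2 + 4543·2362.4 + 4211·7191.3 + 963·2434.6 = 47251307.6 + 10732383.2 + 30282564.3 + 2344519.8 = 90610774.9.

90610774.9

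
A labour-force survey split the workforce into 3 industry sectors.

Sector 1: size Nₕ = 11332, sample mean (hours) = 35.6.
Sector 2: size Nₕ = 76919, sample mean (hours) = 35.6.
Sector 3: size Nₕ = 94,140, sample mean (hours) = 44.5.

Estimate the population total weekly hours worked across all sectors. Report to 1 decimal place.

1: 11332·35.6 = 403419.2
2: 76919·35.6 = 2738316.4
3: 94140·44.5 = 4189230
τ̂ = Σ Nₕx̄ₕ = 7330965.6.

7330965.6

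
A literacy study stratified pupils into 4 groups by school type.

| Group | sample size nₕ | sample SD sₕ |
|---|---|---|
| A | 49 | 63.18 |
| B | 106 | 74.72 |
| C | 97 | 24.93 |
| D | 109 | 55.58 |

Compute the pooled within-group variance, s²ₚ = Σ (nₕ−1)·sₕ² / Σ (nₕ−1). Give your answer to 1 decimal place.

3280.4

Degrees of freedom: 48 + 105 + 96 + 108 = 357.
Σ(nₕ−1)sₕ² = 48·3991.7124 + 105·5583.0784 + 96·621.5049 + 108·3089.1364 = 1171116.6288.
s²ₚ = 1171116.6288 / 357 = 3280.439... → 3280.4.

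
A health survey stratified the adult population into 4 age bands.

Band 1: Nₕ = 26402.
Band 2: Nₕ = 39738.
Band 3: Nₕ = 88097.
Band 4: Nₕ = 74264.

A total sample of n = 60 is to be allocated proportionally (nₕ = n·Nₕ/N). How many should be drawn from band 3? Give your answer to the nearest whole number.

23

Share of band 3 = 88097/228501 = 0.38554.
Allocate 60 × 0.38554 = 23.133... → 23.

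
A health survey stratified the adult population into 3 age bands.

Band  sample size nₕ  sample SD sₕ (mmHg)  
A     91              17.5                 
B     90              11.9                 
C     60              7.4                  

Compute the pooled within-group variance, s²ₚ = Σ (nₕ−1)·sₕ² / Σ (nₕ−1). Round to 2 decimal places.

A: (91−1)·17.5² = 90·306.25 = 27562.5
B: (90−1)·11.9² = 89·141.61 = 12603.29
C: (60−1)·7.4² = 59·54.76 = 3230.84
Numerator = 43396.63; denominator = Σ(nₕ−1) = 238.
s²ₚ = 43396.63/238 = 182.3388... → 182.34.

182.34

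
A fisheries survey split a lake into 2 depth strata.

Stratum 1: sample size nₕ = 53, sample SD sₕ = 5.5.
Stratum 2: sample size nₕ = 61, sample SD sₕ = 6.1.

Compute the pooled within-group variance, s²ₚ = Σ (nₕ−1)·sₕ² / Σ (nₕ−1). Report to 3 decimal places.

33.979

Degrees of freedom: 52 + 60 = 112.
Σ(nₕ−1)sₕ² = 52·30.25 + 60·37.21 = 3805.6.
s²ₚ = 3805.6 / 112 = 33.97857... → 33.979.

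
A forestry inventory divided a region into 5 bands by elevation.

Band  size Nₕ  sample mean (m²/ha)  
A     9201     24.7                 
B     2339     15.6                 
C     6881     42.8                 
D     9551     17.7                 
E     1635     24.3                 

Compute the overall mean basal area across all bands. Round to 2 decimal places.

x̄_st = (Σ Nₕx̄ₕ) / (Σ Nₕ) = (9201·24.7 + 2339·15.6 + 6881·42.8 + 9551·17.7 + 1635·24.3) / 29607
= 767043.1 / 29607 = 25.9075... → 25.91.

25.91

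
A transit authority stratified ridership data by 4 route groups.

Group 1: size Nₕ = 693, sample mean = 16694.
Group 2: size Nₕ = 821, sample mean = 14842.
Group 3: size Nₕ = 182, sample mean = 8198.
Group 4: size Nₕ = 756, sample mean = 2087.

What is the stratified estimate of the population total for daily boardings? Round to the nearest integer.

26824032

Population total = Σ Nₕ·x̄ₕ (each stratum's size times its mean).
693·16694 + 821·14842 + 182·8198 + 756·2087 = 11568942 + 12185282 + 1492036 + 1577772 = 26824032.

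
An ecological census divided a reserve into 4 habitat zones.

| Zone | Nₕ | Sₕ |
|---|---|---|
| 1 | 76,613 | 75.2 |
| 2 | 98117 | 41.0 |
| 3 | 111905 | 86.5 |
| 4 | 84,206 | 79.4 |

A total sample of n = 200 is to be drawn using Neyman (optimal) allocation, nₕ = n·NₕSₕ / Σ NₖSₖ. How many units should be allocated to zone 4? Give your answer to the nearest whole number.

51

1: NₕSₕ = 76613·75.2 = 5761297.6
2: NₕSₕ = 98117·41.0 = 4022797
3: NₕSₕ = 111905·86.5 = 9679782.5
4: NₕSₕ = 84206·79.4 = 6685956.4
Σ NₕSₕ = 26149833.5.
n_4 = 200·6685956.4/26149833.5 = 51.136... → 51.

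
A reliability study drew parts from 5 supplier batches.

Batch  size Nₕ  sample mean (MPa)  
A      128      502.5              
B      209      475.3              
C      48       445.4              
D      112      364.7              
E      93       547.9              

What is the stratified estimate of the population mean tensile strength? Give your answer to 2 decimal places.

x̄_st = (Σ Nₕx̄ₕ) / (Σ Nₕ) = (128·502.5 + 209·475.3 + 48·445.4 + 112·364.7 + 93·547.9) / 590
= 276838 / 590 = 469.2169... → 469.22.

469.22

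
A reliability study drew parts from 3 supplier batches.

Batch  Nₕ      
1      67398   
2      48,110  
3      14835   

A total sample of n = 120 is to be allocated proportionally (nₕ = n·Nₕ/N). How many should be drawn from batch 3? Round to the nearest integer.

14

N = 67398 + 48110 + 14835 = 130343.
n_3 = 120·14835/130343 = 13.658... → 14.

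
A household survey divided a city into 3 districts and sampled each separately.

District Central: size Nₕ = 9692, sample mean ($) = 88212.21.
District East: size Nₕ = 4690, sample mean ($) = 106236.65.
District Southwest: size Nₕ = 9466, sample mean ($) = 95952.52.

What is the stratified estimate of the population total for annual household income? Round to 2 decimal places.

2261489182.14

Central: 9692·88212.21 = 854952739.32
East: 4690·106236.65 = 498249888.5
Southwest: 9466·95952.52 = 908286554.32
τ̂ = Σ Nₕx̄ₕ = 2261489182.14.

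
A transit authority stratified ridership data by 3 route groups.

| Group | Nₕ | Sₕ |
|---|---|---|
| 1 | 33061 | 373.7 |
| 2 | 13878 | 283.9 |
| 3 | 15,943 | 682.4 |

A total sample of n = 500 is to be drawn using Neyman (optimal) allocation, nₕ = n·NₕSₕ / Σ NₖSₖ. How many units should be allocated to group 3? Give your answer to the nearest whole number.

1: NₕSₕ = 33061·373.7 = 12354895.7
2: NₕSₕ = 13878·283.9 = 3939964.2
3: NₕSₕ = 15943·682.4 = 10879503.2
Σ NₕSₕ = 27174363.1.
n_3 = 500·10879503.2/27174363.1 = 200.180... → 200.

200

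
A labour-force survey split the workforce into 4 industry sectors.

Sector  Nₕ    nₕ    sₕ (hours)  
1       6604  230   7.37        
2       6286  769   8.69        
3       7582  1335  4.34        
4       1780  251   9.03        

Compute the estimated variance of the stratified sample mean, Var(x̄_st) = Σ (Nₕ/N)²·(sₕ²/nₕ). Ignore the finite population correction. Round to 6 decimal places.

0.032354

N = 22252. Term for each stratum: Wₕ²sₕ²/nₕ.
Var(x̄_st) = 0.020800950 + 0.007836531 + 0.001638052 + 0.002078757 = 0.032354290 → 0.032354.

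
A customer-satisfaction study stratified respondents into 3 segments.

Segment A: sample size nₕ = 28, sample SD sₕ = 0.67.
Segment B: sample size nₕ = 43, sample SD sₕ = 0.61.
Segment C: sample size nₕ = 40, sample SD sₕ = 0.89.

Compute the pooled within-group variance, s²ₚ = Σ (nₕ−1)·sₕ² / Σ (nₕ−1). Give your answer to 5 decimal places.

0.54297

A: (28−1)·0.67² = 27·0.4489 = 12.1203
B: (43−1)·0.61² = 42·0.3721 = 15.6282
C: (40−1)·0.89² = 39·0.7921 = 30.8919
Numerator = 58.6404; denominator = Σ(nₕ−1) = 108.
s²ₚ = 58.6404/108 = 0.5429667... → 0.54297.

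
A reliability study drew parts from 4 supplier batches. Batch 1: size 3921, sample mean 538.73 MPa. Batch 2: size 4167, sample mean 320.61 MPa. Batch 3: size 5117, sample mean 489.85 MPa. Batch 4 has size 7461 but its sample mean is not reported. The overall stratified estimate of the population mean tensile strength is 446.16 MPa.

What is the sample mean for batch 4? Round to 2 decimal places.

Σ Nₕx̄ₕ = N·μ, so 7461·x̄_4 = 20666·446.16 − (3921·538.73 + 4167·320.61 + 5117·489.85).
= 9220342.56 − 5954904.65 = 3265437.91.
x̄_4 = 3265437.91 / 7461 = 437.6676... → 437.67.

437.67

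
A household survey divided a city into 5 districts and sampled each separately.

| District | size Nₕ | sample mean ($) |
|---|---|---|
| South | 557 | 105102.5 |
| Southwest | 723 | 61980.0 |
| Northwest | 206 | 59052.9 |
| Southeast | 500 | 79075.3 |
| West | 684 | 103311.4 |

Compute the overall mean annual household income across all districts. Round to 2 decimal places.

84539.77

N = 557 + 723 + 206 + 500 + 684 = 2670.
Weight each subgroup mean by Nₕ/N and sum.
Σ Nₕx̄ₕ = 557·105102.5 + 723·61980.0 + 206·59052.9 + 500·79075.3 + 684·103311.4 = 58542092.5 + 44811540 + 12164897.4 + 39537650 + 70664997.6 = 225721177.5.
Divide by N: 225721177.5 / 2670 = 84539.7669... → 84539.77.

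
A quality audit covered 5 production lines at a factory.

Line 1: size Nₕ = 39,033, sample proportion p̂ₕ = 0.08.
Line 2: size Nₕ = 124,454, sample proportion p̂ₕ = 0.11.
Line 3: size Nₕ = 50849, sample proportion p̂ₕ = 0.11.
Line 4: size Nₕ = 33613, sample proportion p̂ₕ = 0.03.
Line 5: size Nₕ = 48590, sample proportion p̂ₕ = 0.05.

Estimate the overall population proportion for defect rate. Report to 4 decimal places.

0.0872

Wₕ = Nₕ/N with N = 296539: 0.1316, 0.4197, 0.1715, 0.1134, 0.1639.
p̂_st = 0.1316·0.08 + 0.4197·0.11 + 0.1715·0.11 + 0.1134·0.03 + 0.1639·0.05 ≈ 0.087152... → 0.0872.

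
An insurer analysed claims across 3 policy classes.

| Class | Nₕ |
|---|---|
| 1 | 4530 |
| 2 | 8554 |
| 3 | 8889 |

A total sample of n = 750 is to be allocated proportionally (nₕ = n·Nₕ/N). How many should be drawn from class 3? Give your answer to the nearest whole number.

303

Share of class 3 = 8889/21973 = 0.40454.
Allocate 750 × 0.40454 = 303.406... → 303.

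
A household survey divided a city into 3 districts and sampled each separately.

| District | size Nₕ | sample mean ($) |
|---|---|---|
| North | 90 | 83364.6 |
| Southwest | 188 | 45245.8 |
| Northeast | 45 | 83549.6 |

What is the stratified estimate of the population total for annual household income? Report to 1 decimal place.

19768756.4

North: 90·83364.6 = 7502814
Southwest: 188·45245.8 = 8506210.4
Northeast: 45·83549.6 = 3759732
τ̂ = Σ Nₕx̄ₕ = 19768756.4.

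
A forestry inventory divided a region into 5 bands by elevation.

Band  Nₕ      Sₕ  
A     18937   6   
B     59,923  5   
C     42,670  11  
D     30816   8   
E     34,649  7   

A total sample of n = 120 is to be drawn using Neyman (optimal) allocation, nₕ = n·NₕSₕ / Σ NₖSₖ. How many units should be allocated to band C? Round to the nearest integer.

A: NₕSₕ = 18937·6 = 113622
B: NₕSₕ = 59923·5 = 299615
C: NₕSₕ = 42670·11 = 469370
D: NₕSₕ = 30816·8 = 246528
E: NₕSₕ = 34649·7 = 242543
Σ NₕSₕ = 1371678.
n_C = 120·469370/1371678 = 41.062... → 41.

41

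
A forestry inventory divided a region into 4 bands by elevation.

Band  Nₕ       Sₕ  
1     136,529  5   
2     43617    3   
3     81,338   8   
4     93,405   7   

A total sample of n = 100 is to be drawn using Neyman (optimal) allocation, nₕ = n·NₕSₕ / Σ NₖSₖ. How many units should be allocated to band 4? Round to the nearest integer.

31

Σ NₕSₕ = 136529·5 + 43617·3 + 81338·8 + 93405·7 = 2118035.
Share for 4: 653835/2118035 = 0.30870.
n_4 = 100 × 0.30870 = 30.870... → 31.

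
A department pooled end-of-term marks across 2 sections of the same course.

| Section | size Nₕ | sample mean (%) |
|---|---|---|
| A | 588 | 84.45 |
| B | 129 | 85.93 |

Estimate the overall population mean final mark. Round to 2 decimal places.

x̄_st = (Σ Nₕx̄ₕ) / (Σ Nₕ) = (588·84.45 + 129·85.93) / 717
= 60741.57 / 717 = 84.7163... → 84.72.

84.72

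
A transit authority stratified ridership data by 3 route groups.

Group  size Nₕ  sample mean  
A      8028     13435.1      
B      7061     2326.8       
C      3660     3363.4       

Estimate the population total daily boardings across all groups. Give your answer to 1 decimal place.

Population total = Σ Nₕ·x̄ₕ (each stratum's size times its mean).
8028·13435.1 + 7061·2326.8 + 3660·3363.4 = 107856982.8 + 16429534.8 + 12310044 = 136596561.6.

136596561.6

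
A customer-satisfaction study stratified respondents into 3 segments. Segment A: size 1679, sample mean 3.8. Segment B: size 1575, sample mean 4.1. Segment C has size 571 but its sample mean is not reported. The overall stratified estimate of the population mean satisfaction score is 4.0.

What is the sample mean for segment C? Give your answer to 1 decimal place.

Σ Nₕx̄ₕ = N·μ, so 571·x̄_C = 3825·4.0 − (1679·3.8 + 1575·4.1).
= 15300 − 12837.7 = 2462.3.
x̄_C = 2462.3 / 571 = 4.312... → 4.3.

4.3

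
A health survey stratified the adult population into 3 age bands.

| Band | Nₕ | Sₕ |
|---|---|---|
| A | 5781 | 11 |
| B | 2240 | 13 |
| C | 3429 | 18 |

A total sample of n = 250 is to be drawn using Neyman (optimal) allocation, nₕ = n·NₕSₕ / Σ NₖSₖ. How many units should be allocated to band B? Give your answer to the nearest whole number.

A: NₕSₕ = 5781·11 = 63591
B: NₕSₕ = 2240·13 = 29120
C: NₕSₕ = 3429·18 = 61722
Σ NₕSₕ = 154433.
n_B = 250·29120/154433 = 47.140... → 47.

47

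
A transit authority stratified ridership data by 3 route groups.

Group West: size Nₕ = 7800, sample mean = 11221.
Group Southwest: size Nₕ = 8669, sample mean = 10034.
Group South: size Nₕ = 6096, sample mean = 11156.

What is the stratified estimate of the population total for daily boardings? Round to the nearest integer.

Estimate total by summing Nₕ·x̄ₕ over strata.
7800·11221 + 8669·10034 + 6096·11156 = 87523800 + 86984746 + 68006976 = 242515522.

242515522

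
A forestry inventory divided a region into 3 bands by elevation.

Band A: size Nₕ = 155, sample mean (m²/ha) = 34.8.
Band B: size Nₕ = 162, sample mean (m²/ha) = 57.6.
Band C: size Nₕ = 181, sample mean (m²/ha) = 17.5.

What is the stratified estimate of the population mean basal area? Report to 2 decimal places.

N = 498; weights Wₕ = Nₕ/N = (0.3112, 0.3253, 0.3635).
x̄_st = Σ Wₕ·x̄ₕ = 0.3112·34.8 + 0.3253·57.6 + 0.3635·17.5 ≈ 35.9291...
→ 35.93.

35.93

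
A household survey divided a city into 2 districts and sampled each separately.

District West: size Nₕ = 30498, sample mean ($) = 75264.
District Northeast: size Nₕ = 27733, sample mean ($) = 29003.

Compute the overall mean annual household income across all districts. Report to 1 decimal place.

x̄_st = (Σ Nₕx̄ₕ) / (Σ Nₕ) = (30498·75264 + 27733·29003) / 58231
= 3099741671 / 58231 = 53231.812... → 53231.8.

53231.8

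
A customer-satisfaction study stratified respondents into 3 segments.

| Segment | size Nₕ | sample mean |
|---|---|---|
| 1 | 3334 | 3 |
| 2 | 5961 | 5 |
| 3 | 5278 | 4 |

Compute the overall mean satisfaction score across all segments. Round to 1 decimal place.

4.2

x̄_st = (Σ Nₕx̄ₕ) / (Σ Nₕ) = (3334·3 + 5961·5 + 5278·4) / 14573
= 60919 / 14573 = 4.180... → 4.2.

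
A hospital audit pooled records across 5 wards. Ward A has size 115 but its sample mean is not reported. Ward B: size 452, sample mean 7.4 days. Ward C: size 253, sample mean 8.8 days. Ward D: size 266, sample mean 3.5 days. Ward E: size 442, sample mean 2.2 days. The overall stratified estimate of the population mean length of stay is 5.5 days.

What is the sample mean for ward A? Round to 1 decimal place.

N = 115 + 452 + 253 + 266 + 442 = 1528.
Overall total = μ·N = 5.5·1528 = 8404.
Subtract the known strata: 452·7.4 + 253·8.8 + 266·3.5 + 442·2.2 = 7474.6.
Remaining total for ward A: 8404 − 7474.6 = 929.4.
Divide by its size: 929.4 / 115 = 8.082... → 8.1.

8.1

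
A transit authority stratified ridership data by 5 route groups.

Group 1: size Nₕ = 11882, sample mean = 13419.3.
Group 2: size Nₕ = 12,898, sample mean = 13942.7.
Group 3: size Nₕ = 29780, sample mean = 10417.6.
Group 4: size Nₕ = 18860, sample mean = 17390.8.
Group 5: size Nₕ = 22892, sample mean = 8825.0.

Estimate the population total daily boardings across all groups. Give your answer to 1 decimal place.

1: 11882·13419.3 = 159448122.6
2: 12898·13942.7 = 179832944.6
3: 29780·10417.6 = 310236128
4: 18860·17390.8 = 327990488
5: 22892·8825.0 = 202021900
τ̂ = Σ Nₕx̄ₕ = 1179529583.2.

1179529583.2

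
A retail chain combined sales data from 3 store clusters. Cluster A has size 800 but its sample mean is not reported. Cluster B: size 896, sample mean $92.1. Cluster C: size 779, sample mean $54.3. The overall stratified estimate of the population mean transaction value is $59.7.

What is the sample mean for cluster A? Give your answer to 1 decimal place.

N = 800 + 896 + 779 = 2475.
Overall total = μ·N = 59.7·2475 = 147757.5.
Subtract the known strata: 896·92.1 + 779·54.3 = 124821.3.
Remaining total for cluster A: 147757.5 − 124821.3 = 22936.2.
Divide by its size: 22936.2 / 800 = 28.670... → 28.7.

28.7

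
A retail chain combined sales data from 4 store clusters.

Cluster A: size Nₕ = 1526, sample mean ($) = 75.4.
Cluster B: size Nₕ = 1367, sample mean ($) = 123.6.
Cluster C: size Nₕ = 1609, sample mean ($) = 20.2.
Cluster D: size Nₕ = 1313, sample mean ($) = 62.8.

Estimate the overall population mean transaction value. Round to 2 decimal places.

x̄_st = (Σ Nₕx̄ₕ) / (Σ Nₕ) = (1526·75.4 + 1367·123.6 + 1609·20.2 + 1313·62.8) / 5815
= 398979.8 / 5815 = 68.6122... → 68.61.

68.61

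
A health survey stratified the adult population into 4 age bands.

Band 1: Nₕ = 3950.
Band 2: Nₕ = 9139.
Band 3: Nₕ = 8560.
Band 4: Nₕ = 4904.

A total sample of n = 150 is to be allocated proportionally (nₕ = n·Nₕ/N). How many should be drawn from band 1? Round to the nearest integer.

22

Share of band 1 = 3950/26553 = 0.14876.
Allocate 150 × 0.14876 = 22.314... → 22.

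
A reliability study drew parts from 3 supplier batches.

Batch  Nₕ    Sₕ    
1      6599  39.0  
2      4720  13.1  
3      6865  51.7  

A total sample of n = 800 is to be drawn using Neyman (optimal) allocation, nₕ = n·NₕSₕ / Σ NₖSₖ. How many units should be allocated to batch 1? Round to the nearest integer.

1: NₕSₕ = 6599·39.0 = 257361
2: NₕSₕ = 4720·13.1 = 61832
3: NₕSₕ = 6865·51.7 = 354920.5
Σ NₕSₕ = 674113.5.
n_1 = 800·257361/674113.5 = 305.422... → 305.

305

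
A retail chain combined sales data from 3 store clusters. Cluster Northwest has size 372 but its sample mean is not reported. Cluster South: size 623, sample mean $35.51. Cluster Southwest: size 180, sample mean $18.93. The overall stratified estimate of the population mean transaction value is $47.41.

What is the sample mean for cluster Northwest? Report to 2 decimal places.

Σ Nₕx̄ₕ = N·μ, so 372·x̄_Northwest = 1175·47.41 − (623·35.51 + 180·18.93).
= 55706.75 − 25530.13 = 30176.62.
x̄_Northwest = 30176.62 / 372 = 81.1199... → 81.12.

81.12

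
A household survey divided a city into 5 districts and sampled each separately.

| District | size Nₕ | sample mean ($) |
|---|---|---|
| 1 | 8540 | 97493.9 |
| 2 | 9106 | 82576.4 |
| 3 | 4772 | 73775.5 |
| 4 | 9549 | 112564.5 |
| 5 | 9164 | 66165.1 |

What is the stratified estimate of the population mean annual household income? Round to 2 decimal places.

87958.25

N = 41131; weights Wₕ = Nₕ/N = (0.2076, 0.2214, 0.1160, 0.2322, 0.2228).
x̄_st = Σ Wₕ·x̄ₕ = 0.2076·97493.9 + 0.2214·82576.4 + 0.1160·73775.5 + 0.2322·112564.5 + 0.2228·66165.1 ≈ 87958.2475...
→ 87958.25.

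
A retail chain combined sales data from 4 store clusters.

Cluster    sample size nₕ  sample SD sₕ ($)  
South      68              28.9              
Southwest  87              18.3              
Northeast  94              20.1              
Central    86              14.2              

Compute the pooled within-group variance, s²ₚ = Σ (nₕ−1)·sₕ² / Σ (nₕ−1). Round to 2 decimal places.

South: (68−1)·28.9² = 67·835.21 = 55959.07
Southwest: (87−1)·18.3² = 86·334.89 = 28800.54
Northeast: (94−1)·20.1² = 93·404.01 = 37572.93
Central: (86−1)·14.2² = 85·201.64 = 17139.4
Numerator = 139471.94; denominator = Σ(nₕ−1) = 331.
s²ₚ = 139471.94/331 = 421.3654... → 421.37.

421.37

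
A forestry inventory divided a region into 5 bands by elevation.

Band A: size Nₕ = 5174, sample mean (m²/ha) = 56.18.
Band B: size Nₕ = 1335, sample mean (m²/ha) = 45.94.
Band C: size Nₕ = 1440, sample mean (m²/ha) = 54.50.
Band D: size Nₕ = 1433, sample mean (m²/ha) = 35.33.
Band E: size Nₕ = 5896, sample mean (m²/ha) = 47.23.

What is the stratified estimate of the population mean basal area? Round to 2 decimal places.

49.72

x̄_st = (Σ Nₕx̄ₕ) / (Σ Nₕ) = (5174·56.18 + 1335·45.94 + 1440·54.50 + 1433·35.33 + 5896·47.23) / 15278
= 759581.19 / 15278 = 49.7173... → 49.72.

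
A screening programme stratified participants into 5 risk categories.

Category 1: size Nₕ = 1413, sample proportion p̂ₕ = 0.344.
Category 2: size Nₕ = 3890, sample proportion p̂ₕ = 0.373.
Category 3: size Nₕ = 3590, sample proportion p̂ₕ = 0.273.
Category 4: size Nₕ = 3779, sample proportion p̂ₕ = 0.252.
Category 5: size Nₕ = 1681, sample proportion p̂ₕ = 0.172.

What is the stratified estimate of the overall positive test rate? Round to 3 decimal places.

0.290

Wₕ = Nₕ/N with N = 14353: 0.0984, 0.2710, 0.2501, 0.2633, 0.1171.
p̂_st = 0.0984·0.344 + 0.2710·0.373 + 0.2501·0.273 + 0.2633·0.252 + 0.1171·0.172 ≈ 0.28973... → 0.290.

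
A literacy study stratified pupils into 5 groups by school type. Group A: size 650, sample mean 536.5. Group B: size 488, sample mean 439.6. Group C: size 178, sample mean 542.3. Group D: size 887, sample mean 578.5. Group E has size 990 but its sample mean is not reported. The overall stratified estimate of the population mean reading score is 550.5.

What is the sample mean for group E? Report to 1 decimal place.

N = 650 + 488 + 178 + 887 + 990 = 3193.
Overall total = μ·N = 550.5·3193 = 1757746.5.
Subtract the known strata: 650·536.5 + 488·439.6 + 178·542.3 + 887·578.5 = 1172908.7.
Remaining total for group E: 1757746.5 − 1172908.7 = 584837.8.
Divide by its size: 584837.8 / 990 = 590.745... → 590.7.

590.7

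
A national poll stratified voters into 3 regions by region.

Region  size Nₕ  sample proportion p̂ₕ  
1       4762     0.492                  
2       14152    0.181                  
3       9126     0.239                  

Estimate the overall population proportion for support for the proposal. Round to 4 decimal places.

0.2527

Wₕ = Nₕ/N with N = 28040: 0.1698, 0.5047, 0.3255.
p̂_st = 0.1698·0.492 + 0.5047·0.181 + 0.3255·0.239 ≈ 0.252694... → 0.2527.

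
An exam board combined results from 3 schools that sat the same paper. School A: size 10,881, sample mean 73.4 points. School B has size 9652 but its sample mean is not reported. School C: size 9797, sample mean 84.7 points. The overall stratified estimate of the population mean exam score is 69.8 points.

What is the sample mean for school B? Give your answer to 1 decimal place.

Σ Nₕx̄ₕ = N·μ, so 9652·x̄_B = 30330·69.8 − (10881·73.4 + 9797·84.7).
= 2117034 − 1628471.3 = 488562.7.
x̄_B = 488562.7 / 9652 = 50.618... → 50.6.

50.6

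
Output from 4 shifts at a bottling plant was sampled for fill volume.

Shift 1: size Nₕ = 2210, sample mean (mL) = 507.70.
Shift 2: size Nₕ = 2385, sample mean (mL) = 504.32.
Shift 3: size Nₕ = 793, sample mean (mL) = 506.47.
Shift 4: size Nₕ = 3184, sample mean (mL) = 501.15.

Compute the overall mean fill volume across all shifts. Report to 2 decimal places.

504.21

N = 8572; weights Wₕ = Nₕ/N = (0.2578, 0.2782, 0.0925, 0.3714).
x̄_st = Σ Wₕ·x̄ₕ = 0.2578·507.70 + 0.2782·504.32 + 0.0925·506.47 + 0.3714·501.15 ≈ 504.2128...
→ 504.21.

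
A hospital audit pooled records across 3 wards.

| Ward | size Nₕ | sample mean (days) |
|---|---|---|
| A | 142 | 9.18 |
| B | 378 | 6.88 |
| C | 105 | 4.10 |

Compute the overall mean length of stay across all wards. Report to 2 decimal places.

N = 142 + 378 + 105 = 625.
Weight each subgroup mean by Nₕ/N and sum.
Σ Nₕx̄ₕ = 142·9.18 + 378·6.88 + 105·4.10 = 1303.56 + 2600.64 + 430.5 = 4334.7.
Divide by N: 4334.7 / 625 = 6.9355... → 6.94.

6.94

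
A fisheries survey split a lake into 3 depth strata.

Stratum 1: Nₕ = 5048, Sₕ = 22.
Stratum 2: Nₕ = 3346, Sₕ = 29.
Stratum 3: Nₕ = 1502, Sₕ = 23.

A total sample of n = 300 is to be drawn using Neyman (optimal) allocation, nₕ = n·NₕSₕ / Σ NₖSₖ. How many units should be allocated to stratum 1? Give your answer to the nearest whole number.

Σ NₕSₕ = 5048·22 + 3346·29 + 1502·23 = 242636.
Share for 1: 111056/242636 = 0.45771.
n_1 = 300 × 0.45771 = 137.312... → 137.

137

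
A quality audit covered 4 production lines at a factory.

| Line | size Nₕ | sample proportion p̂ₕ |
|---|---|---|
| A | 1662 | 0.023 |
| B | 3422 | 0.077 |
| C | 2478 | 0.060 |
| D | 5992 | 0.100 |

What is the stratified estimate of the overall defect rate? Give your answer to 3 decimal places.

0.077

Wₕ = Nₕ/N with N = 13554: 0.1226, 0.2525, 0.1828, 0.4421.
p̂_st = 0.1226·0.023 + 0.2525·0.077 + 0.1828·0.060 + 0.4421·0.100 ≈ 0.07744... → 0.077.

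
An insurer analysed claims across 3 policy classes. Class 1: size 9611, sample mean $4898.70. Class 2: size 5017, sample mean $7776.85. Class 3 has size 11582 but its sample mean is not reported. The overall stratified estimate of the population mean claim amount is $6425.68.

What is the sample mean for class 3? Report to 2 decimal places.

7107.51

Σ Nₕx̄ₕ = N·μ, so 11582·x̄_3 = 26210·6425.68 − (9611·4898.70 + 5017·7776.85).
= 168417072.8 − 86097862.15 = 82319210.65.
x̄_3 = 82319210.65 / 11582 = 7107.5126... → 7107.51.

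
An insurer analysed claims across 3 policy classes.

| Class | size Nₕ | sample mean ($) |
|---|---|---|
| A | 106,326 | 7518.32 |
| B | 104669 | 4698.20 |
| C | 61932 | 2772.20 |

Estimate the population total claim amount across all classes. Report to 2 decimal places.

1462836678.52

A: 106326·7518.32 = 799392892.32
B: 104669·4698.20 = 491755895.8
C: 61932·2772.20 = 171687890.4
τ̂ = Σ Nₕx̄ₕ = 1462836678.52.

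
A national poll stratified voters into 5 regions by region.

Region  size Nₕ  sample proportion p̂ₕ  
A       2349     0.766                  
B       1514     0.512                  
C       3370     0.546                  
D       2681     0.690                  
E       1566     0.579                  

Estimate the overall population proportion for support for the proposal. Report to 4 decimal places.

0.6247

Wₕ = Nₕ/N with N = 11480: 0.2046, 0.1319, 0.2936, 0.2335, 0.1364.
p̂_st = 0.2046·0.766 + 0.1319·0.512 + 0.2936·0.546 + 0.2335·0.690 + 0.1364·0.579 ≈ 0.624663... → 0.6247.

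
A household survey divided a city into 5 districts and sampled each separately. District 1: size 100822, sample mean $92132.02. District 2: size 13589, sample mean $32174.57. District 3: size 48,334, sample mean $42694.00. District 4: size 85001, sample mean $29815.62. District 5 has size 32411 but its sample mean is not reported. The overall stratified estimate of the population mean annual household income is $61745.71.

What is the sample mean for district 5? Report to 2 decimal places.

N = 100822 + 13589 + 48334 + 85001 + 32411 = 280157.
Overall total = μ·N = 61745.71·280157 = 17298492876.47.
Subtract the known strata: 100822·92132.02 + 13589·32174.57 + 48334·42694.00 + 85001·29815.62 = 14324084063.79.
Remaining total for district 5: 17298492876.47 − 14324084063.79 = 2974408812.68.
Divide by its size: 2974408812.68 / 32411 = 91771.5841... → 91771.58.

91771.58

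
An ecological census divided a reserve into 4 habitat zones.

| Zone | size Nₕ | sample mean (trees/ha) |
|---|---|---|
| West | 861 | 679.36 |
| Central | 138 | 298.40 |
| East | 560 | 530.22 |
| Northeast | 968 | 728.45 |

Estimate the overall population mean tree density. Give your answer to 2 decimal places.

644.31

x̄_st = (Σ Nₕx̄ₕ) / (Σ Nₕ) = (861·679.36 + 138·298.40 + 560·530.22 + 968·728.45) / 2527
= 1628170.96 / 2527 = 644.3098... → 644.31.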